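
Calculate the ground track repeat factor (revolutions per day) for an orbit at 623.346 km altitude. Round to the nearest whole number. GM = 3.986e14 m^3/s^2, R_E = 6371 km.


r = 6.994346e+06 m
T = 2*pi*sqrt(r^3/mu) = 5821.4596 s = 97.0243 min
revs/day = 1440 / 97.0243 = 14.8416
Rounded: 15 revolutions per day

15 revolutions per day


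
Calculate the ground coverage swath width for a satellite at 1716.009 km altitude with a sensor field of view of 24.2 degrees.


FOV = 24.2 deg = 0.4223697 rad
swath = 2 * alt * tan(FOV/2) = 2 * 1716.009 * tan(0.2111848)
swath = 2 * 1716.009 * 0.2143814
swath = 735.7609 km

735.7609 km


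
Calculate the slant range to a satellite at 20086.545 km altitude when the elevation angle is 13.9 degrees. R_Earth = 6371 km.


h = 20086.545 km, el = 13.9 deg
d = -R_E*sin(el) + sqrt((R_E*sin(el))^2 + 2*R_E*h + h^2)
d = -6371.0000*sin(0.2426008) + sqrt((6371.0000*0.240228)^2 + 2*6371.0000*20086.545 + 20086.545^2)
d = 24194.0957 km

24194.0957 km


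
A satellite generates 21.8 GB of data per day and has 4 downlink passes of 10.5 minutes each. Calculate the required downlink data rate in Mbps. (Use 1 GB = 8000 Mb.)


total contact time = 4 * 10.5 * 60 = 2520.0000 s
data = 21.8 GB = 174400.0000 Mb
rate = 174400.0000 / 2520.0000 = 69.2063 Mbps

69.2063 Mbps


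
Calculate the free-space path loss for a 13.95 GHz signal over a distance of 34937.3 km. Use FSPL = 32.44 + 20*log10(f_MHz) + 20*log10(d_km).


f = 13.95 GHz = 13950.0000 MHz
d = 34937.3 km
FSPL = 32.44 + 20*log10(13950.0000) + 20*log10(34937.3)
FSPL = 32.44 + 82.8915 + 90.8658
FSPL = 206.1973 dB

206.1973 dB


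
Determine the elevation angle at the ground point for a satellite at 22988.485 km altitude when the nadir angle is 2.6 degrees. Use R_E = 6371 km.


r = R_E + alt = 29359.4850 km
Law of sines in the satellite / Earth-center / ground-point triangle:
  sin(nadir)/R_E = sin(90 + el)/r  =>  cos(el) = (r/R_E)*sin(nadir)
cos(el) = (29359.4850 / 6371.0000) * sin(2.6 deg) = 0.2090463
el = arccos(0.2090463) = 77.9335 deg
(Earth-central angle = 90 - nadir - el = 9.4665 deg)

77.9335 degrees


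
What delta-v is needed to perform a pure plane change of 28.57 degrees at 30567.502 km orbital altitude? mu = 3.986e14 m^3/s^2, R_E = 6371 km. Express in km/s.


r = 36938.5020 km = 3.6938502e+07 m
V = sqrt(mu/r) = 3284.9518 m/s
di = 28.57 deg = 0.4986406 rad
dV = 2*V*sin(di/2) = 2*3284.9518*sin(0.2493203)
dV = 1621.0930 m/s = 1.6211 km/s

1.6211 km/s


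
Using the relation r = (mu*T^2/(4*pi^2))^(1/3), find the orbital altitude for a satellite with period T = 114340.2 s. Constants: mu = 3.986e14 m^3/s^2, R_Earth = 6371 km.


T = 114340.2 s
r = (mu*T^2/(4*pi^2))^(1/3) = (3.986e14 * 114340.2^2 / (4*pi^2))^(1/3)
r = 5.0916493e+07 m = 50916.4932 km
alt = r - R_E = 50916.4932 - 6371 = 44545.4932 km

44545.4932 km


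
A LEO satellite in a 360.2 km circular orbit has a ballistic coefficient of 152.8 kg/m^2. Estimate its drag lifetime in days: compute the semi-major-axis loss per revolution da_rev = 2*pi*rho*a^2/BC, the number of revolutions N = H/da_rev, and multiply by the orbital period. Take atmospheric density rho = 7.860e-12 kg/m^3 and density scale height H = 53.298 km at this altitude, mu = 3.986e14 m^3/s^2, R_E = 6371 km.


a = R_E + alt = 6731.2000 km = 6.7312e+06 m
da_rev = 2*pi*rho*a^2/BC = 2*pi*7.860e-12*(6.7312e+06)^2/152.8 = 14.644146 m per revolution
N = H/da_rev = 53298.0000 m / 14.644146 m = 3639.5431 revolutions
P = 2*pi*sqrt(a^3/mu) = 5496.0410 s
lifetime = N*P = 3639.5431 * 5496.0410 = 2.0003078e+07 s = 231.5171 days

231.5171 days


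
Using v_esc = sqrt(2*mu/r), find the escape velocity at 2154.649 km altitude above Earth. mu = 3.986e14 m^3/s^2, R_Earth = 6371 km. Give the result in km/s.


r = 6371.0 + 2154.649 = 8525.6490 km = 8.525649e+06 m
v_esc = sqrt(2*mu/r) = sqrt(2*3.986e14 / 8.525649e+06)
v_esc = 9669.8541 m/s = 9.6699 km/s

9.6699 km/s


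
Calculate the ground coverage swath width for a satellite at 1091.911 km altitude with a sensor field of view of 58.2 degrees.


FOV = 58.2 deg = 1.0158 rad
swath = 2 * alt * tan(FOV/2) = 2 * 1091.911 * tan(0.5078908)
swath = 2 * 1091.911 * 0.5565929
swath = 1215.4997 km

1215.4997 km


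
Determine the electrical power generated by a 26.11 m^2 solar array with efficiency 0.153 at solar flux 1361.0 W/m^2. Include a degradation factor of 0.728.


P = area * eta * S * degradation
P = 26.11 * 0.153 * 1361.0 * 0.728
P = 3958.1095 W

3958.1095 W


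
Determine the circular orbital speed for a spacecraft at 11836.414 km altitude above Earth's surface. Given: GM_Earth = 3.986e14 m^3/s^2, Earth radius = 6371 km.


r = R_E + alt = 6371.0 + 11836.414 = 18207.4140 km = 1.8207414e+07 m
v = sqrt(mu/r) = sqrt(3.986e14 / 1.8207414e+07) = 4678.9081 m/s = 4.6789 km/s

4.6789 km/s


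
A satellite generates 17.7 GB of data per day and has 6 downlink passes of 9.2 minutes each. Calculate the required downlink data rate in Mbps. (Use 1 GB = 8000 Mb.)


total contact time = 6 * 9.2 * 60 = 3312.0000 s
data = 17.7 GB = 141600.0000 Mb
rate = 141600.0000 / 3312.0000 = 42.7536 Mbps

42.7536 Mbps


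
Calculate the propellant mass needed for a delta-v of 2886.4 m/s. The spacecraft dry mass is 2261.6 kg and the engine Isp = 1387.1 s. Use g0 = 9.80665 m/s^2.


ve = Isp * g0 = 1387.1 * 9.80665 = 13602.804215 m/s
mass ratio = exp(dv/ve) = exp(2886.4/13602.804215) = 1.23638468
m_prop = m_dry * (mr - 1) = 2261.6 * (1.23638468 - 1)
m_prop = 534.6076 kg

534.6076 kg


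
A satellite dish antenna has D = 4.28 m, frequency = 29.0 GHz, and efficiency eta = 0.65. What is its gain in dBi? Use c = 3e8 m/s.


lambda = c/f = 3e8 / 2.9e+10 = 0.01034483 m
G = eta*(pi*D/lambda)^2 = 0.65*(pi*4.28/0.01034483)^2
G = 1.0981309e+06 (linear)
G = 10*log10(1.0981309e+06) = 60.4065 dBi

60.4065 dBi


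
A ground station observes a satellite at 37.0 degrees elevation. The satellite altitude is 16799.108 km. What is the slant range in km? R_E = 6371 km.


h = 16799.108 km, el = 37.0 deg
d = -R_E*sin(el) + sqrt((R_E*sin(el))^2 + 2*R_E*h + h^2)
d = -6371.0000*sin(0.6457718) + sqrt((6371.0000*0.601815)^2 + 2*6371.0000*16799.108 + 16799.108^2)
d = 18770.3731 km

18770.3731 km


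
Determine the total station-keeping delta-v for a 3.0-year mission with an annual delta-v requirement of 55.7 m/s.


dV = rate * years = 55.7 * 3.0
dV = 167.1000 m/s

167.1000 m/s


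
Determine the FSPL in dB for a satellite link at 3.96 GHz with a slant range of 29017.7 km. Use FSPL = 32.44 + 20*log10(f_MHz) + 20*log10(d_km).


f = 3.96 GHz = 3960.0000 MHz
d = 29017.7 km
FSPL = 32.44 + 20*log10(3960.0000) + 20*log10(29017.7)
FSPL = 32.44 + 71.9539 + 89.2533
FSPL = 193.6472 dB

193.6472 dB


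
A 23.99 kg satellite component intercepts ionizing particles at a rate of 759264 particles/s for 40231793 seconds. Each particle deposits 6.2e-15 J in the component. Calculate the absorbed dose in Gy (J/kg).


Total energy deposited = rate * time * E_per
  = 759264 * 40231793 * 6.2e-15 = 0.1893886 J
Dose = E_total / mass = 0.1893886 / 23.99
Dose = 0.007894482 Gy

0.0079 Gy


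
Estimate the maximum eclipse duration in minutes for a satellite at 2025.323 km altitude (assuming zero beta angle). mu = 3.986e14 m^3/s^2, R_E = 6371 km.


r = 8396.3230 km
T = 127.6126 min
Eclipse fraction = arcsin(R_E/r)/pi = arcsin(6371.0000/8396.3230)/pi
= arcsin(0.7587845)/pi = 0.2742065
Eclipse duration = 0.2742065 * 127.6126 = 34.9922 min

34.9922 minutes


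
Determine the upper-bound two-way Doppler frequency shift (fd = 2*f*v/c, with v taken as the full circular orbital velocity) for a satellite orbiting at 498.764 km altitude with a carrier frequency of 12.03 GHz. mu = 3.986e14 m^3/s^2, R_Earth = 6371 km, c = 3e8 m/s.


r = 6.869764e+06 m
v = sqrt(mu/r) = 7617.2417 m/s (worst-case radial velocity)
f = 12.03 GHz = 1.203e+10 Hz
fd = 2*f*v/c = 2*1.203e+10*7617.2417/3.0e+08
fd = 610902.7872 Hz

610902.7872 Hz


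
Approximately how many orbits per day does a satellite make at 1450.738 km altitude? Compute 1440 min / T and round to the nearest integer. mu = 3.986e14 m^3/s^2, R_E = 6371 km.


r = 7.821738e+06 m
T = 2*pi*sqrt(r^3/mu) = 6884.4004 s = 114.7400 min
revs/day = 1440 / 114.7400 = 12.5501
Rounded: 13 revolutions per day

13 revolutions per day


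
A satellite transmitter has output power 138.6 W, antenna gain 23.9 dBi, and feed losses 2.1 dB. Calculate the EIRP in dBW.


Pt = 138.6 W = 21.4176 dBW
EIRP = Pt_dBW + Gt - losses = 21.4176 + 23.9 - 2.1 = 43.2176 dBW

43.2176 dBW


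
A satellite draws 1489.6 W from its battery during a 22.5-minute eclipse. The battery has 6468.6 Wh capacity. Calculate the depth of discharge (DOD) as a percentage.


E_used = P * t / 60 = 1489.6 * 22.5 / 60 = 558.6000 Wh
DOD = E_used / E_total * 100 = 558.6000 / 6468.6 * 100
DOD = 8.6356 %

8.6356 %


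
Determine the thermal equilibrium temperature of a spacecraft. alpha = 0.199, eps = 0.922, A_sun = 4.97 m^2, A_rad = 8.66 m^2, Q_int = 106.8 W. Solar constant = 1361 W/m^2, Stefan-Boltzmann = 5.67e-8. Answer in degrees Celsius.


Numerator = alpha*S*A_sun + Q_int = 0.199*1361*4.97 + 106.8 = 1452.8698 W
Denominator = eps*sigma*A_rad = 0.922*5.67e-8*8.66 = 4.5272228e-07 W/K^4
T^4 = 3.2091856e+09 K^4
T = 238.0119 K = -35.1381 C

-35.1381 degrees Celsius


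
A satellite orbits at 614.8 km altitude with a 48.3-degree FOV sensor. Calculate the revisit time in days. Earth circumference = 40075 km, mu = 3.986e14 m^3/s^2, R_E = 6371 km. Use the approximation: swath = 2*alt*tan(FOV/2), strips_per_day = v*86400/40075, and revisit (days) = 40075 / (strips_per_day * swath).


swath = 2*614.8*tan(0.421497) = 551.3149 km
v = sqrt(mu/r) = 7553.7146 m/s = 7.5537 km/s
strips/day = v*86400/40075 = 7.5537*86400/40075 = 16.2855
coverage/day = strips * swath = 16.2855 * 551.3149 = 8978.4324 km
revisit = 40075 / 8978.4324 = 4.4635 days

4.4635 days


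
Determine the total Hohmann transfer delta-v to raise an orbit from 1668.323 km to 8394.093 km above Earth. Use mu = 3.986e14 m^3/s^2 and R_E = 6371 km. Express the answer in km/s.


r1 = 8039.3230 km = 8.039323e+06 m
r2 = 14765.0930 km = 1.4765093e+07 m
dv1 = sqrt(mu/r1)*(sqrt(2*r2/(r1+r2)) - 1) = 971.3689 m/s
dv2 = sqrt(mu/r2)*(1 - sqrt(2*r1/(r1+r2))) = 832.9725 m/s
total dv = |dv1| + |dv2| = 971.3689 + 832.9725 = 1804.3414 m/s = 1.8043 km/s

1.8043 km/s


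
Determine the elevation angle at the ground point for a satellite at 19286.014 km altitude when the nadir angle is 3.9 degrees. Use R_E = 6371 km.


r = R_E + alt = 25657.0140 km
Law of sines in the satellite / Earth-center / ground-point triangle:
  sin(nadir)/R_E = sin(90 + el)/r  =>  cos(el) = (r/R_E)*sin(nadir)
cos(el) = (25657.0140 / 6371.0000) * sin(3.9 deg) = 0.2739082
el = arccos(0.2739082) = 74.1030 deg
(Earth-central angle = 90 - nadir - el = 11.9970 deg)

74.1030 degrees


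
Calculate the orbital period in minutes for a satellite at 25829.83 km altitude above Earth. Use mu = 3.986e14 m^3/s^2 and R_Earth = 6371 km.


r = 32200.8300 km = 3.220083e+07 m
T = 2*pi*sqrt(r^3/mu) = 2*pi*sqrt(3.338883e+22 / 3.986e14)
T = 57505.8226 s = 958.4304 min

958.4304 minutes


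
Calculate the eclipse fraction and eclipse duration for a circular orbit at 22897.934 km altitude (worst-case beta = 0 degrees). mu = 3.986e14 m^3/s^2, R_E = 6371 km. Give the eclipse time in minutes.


r = 29268.9340 km
T = 830.5587 min
Eclipse fraction = arcsin(R_E/r)/pi = arcsin(6371.0000/29268.9340)/pi
= arcsin(0.2176711)/pi = 0.069846
Eclipse duration = 0.069846 * 830.5587 = 58.0112 min

58.0112 minutes


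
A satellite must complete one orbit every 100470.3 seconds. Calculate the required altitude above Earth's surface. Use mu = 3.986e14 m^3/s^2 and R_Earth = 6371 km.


T = 100470.3 s
r = (mu*T^2/(4*pi^2))^(1/3) = (3.986e14 * 100470.3^2 / (4*pi^2))^(1/3)
r = 4.6710837e+07 m = 46710.8373 km
alt = r - R_E = 46710.8373 - 6371 = 40339.8373 km

40339.8373 km


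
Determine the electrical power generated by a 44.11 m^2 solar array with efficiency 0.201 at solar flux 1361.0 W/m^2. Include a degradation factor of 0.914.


P = area * eta * S * degradation
P = 44.11 * 0.201 * 1361.0 * 0.914
P = 11029.0330 W

11029.0330 W


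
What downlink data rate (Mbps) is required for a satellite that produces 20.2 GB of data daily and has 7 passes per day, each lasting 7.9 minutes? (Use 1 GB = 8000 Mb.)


total contact time = 7 * 7.9 * 60 = 3318.0000 s
data = 20.2 GB = 161600.0000 Mb
rate = 161600.0000 / 3318.0000 = 48.7040 Mbps

48.7040 Mbps


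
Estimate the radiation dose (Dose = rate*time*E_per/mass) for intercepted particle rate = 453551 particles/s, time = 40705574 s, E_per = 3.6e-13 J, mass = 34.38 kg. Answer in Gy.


Total energy deposited = rate * time * E_per
  = 453551 * 40705574 * 3.6e-13 = 6.6463 J
Dose = E_total / mass = 6.6463 / 34.38
Dose = 0.1933199 Gy

0.1933 Gy


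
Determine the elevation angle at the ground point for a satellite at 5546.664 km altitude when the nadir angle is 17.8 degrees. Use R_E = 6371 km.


r = R_E + alt = 11917.6640 km
Law of sines in the satellite / Earth-center / ground-point triangle:
  sin(nadir)/R_E = sin(90 + el)/r  =>  cos(el) = (r/R_E)*sin(nadir)
cos(el) = (11917.6640 / 6371.0000) * sin(17.8 deg) = 0.5718371
el = arccos(0.5718371) = 55.1216 deg
(Earth-central angle = 90 - nadir - el = 17.0784 deg)

55.1216 degrees


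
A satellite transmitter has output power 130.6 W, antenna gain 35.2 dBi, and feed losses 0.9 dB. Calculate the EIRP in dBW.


Pt = 130.6 W = 21.1594 dBW
EIRP = Pt_dBW + Gt - losses = 21.1594 + 35.2 - 0.9 = 55.4594 dBW

55.4594 dBW


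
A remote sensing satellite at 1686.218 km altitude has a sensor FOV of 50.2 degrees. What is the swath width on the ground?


FOV = 50.2 deg = 0.8761553 rad
swath = 2 * alt * tan(FOV/2) = 2 * 1686.218 * tan(0.4380776)
swath = 2 * 1686.218 * 0.4684342
swath = 1579.7645 km

1579.7645 km


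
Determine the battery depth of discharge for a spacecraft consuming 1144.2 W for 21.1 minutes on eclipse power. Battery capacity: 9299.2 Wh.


E_used = P * t / 60 = 1144.2 * 21.1 / 60 = 402.3770 Wh
DOD = E_used / E_total * 100 = 402.3770 / 9299.2 * 100
DOD = 4.3270 %

4.3270 %


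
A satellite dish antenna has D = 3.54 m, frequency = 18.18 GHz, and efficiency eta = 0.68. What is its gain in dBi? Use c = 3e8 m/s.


lambda = c/f = 3e8 / 1.818e+10 = 0.01650165 m
G = eta*(pi*D/lambda)^2 = 0.68*(pi*3.54/0.01650165)^2
G = 308859.1205 (linear)
G = 10*log10(308859.1205) = 54.8976 dBi

54.8976 dBi


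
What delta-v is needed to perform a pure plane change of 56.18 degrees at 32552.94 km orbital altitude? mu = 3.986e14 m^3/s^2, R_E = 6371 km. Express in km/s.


r = 38923.9400 km = 3.892394e+07 m
V = sqrt(mu/r) = 3200.0757 m/s
di = 56.18 deg = 0.980526 rad
dV = 2*V*sin(di/2) = 2*3200.0757*sin(0.490263)
dV = 3013.5619 m/s = 3.0136 km/s

3.0136 km/s


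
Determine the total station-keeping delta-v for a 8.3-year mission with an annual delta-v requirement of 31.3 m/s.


dV = rate * years = 31.3 * 8.3
dV = 259.7900 m/s

259.7900 m/s


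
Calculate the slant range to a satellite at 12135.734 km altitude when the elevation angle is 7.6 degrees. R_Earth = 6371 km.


h = 12135.734 km, el = 7.6 deg
d = -R_E*sin(el) + sqrt((R_E*sin(el))^2 + 2*R_E*h + h^2)
d = -6371.0000*sin(0.132645) + sqrt((6371.0000*0.1322564)^2 + 2*6371.0000*12135.734 + 12135.734^2)
d = 16553.3580 km

16553.3580 km


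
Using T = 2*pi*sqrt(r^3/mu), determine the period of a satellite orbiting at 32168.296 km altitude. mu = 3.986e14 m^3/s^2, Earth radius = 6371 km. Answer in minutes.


r = 38539.2960 km = 3.8539296e+07 m
T = 2*pi*sqrt(r^3/mu) = 2*pi*sqrt(5.7241543e+22 / 3.986e14)
T = 75295.1299 s = 1254.9188 min

1254.9188 minutes


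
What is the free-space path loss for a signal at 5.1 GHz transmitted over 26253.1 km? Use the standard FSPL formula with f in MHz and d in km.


f = 5.1 GHz = 5100.0000 MHz
d = 26253.1 km
FSPL = 32.44 + 20*log10(5100.0000) + 20*log10(26253.1)
FSPL = 32.44 + 74.1514 + 88.3836
FSPL = 194.9750 dB

194.9750 dB


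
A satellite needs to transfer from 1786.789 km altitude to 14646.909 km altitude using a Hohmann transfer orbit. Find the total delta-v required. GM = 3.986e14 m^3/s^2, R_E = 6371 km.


r1 = 8157.7890 km = 8.157789e+06 m
r2 = 21017.9090 km = 2.1017909e+07 m
dv1 = sqrt(mu/r1)*(sqrt(2*r2/(r1+r2)) - 1) = 1400.2939 m/s
dv2 = sqrt(mu/r2)*(1 - sqrt(2*r1/(r1+r2))) = 1098.2564 m/s
total dv = |dv1| + |dv2| = 1400.2939 + 1098.2564 = 2498.5503 m/s = 2.4986 km/s

2.4986 km/s


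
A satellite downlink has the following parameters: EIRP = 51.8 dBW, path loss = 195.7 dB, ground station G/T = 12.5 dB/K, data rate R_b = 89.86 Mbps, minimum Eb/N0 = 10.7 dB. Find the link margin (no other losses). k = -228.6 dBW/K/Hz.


C/N0 = EIRP - FSPL + G/T - k = 51.8 - 195.7 + 12.5 - (-228.6)
C/N0 = 97.2000 dB-Hz
R_b = 89.86 Mbps = 8.986e+07 bps -> 10*log10(R_b) = 79.5357 dB-Hz
Eb/N0 = C/N0 - 10*log10(R_b) = 97.2000 - 79.5357 = 17.6643 dB
Margin = Eb/N0 - Eb/N0_req = 17.6643 - 10.7 = 6.9643 dB (link closes)

6.9643 dB


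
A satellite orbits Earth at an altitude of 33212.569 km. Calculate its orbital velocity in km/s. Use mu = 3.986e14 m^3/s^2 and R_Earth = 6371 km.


r = R_E + alt = 6371.0 + 33212.569 = 39583.5690 km = 3.9583569e+07 m
v = sqrt(mu/r) = sqrt(3.986e14 / 3.9583569e+07) = 3173.3003 m/s = 3.1733 km/s

3.1733 km/s


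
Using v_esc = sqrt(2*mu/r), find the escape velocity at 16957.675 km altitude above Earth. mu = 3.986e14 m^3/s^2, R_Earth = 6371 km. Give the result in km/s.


r = 6371.0 + 16957.675 = 23328.6750 km = 2.3328675e+07 m
v_esc = sqrt(2*mu/r) = sqrt(2*3.986e14 / 2.3328675e+07)
v_esc = 5845.7281 m/s = 5.8457 km/s

5.8457 km/s


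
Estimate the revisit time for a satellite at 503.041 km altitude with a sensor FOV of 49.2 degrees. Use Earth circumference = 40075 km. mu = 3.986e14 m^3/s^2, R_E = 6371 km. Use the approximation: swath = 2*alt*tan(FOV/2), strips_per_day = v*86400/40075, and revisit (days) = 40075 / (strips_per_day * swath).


swath = 2*503.041*tan(0.429351) = 460.6203 km
v = sqrt(mu/r) = 7614.8717 m/s = 7.6149 km/s
strips/day = v*86400/40075 = 7.6149*86400/40075 = 16.4173
coverage/day = strips * swath = 16.4173 * 460.6203 = 7562.1602 km
revisit = 40075 / 7562.1602 = 5.2994 days

5.2994 days


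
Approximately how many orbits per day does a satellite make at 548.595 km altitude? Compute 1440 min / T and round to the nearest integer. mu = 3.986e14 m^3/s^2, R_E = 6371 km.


r = 6.919595e+06 m
T = 2*pi*sqrt(r^3/mu) = 5728.3855 s = 95.4731 min
revs/day = 1440 / 95.4731 = 15.0828
Rounded: 15 revolutions per day

15 revolutions per day


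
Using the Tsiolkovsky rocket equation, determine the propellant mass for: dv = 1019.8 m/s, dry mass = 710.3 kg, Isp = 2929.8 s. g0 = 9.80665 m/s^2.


ve = Isp * g0 = 2929.8 * 9.80665 = 28731.523170 m/s
mass ratio = exp(dv/ve) = exp(1019.8/28731.523170) = 1.03613155
m_prop = m_dry * (mr - 1) = 710.3 * (1.03613155 - 1)
m_prop = 25.6642 kg

25.6642 kg


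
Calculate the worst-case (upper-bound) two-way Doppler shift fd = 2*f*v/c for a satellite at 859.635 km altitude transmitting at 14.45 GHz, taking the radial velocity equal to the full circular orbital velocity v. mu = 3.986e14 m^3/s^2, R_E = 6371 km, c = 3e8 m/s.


r = 7.230635e+06 m
v = sqrt(mu/r) = 7424.7259 m/s (worst-case radial velocity)
f = 14.45 GHz = 1.445e+10 Hz
fd = 2*f*v/c = 2*1.445e+10*7424.7259/3.0e+08
fd = 715248.5988 Hz

715248.5988 Hz


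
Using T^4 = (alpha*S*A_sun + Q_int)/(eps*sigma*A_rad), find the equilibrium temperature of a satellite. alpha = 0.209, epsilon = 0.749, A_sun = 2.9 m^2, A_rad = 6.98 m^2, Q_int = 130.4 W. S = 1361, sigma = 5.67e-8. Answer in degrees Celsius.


Numerator = alpha*S*A_sun + Q_int = 0.209*1361*2.9 + 130.4 = 955.3021 W
Denominator = eps*sigma*A_rad = 0.749*5.67e-8*6.98 = 2.9642873e-07 W/K^4
T^4 = 3.2227041e+09 K^4
T = 238.2622 K = -34.8878 C

-34.8878 degrees Celsius


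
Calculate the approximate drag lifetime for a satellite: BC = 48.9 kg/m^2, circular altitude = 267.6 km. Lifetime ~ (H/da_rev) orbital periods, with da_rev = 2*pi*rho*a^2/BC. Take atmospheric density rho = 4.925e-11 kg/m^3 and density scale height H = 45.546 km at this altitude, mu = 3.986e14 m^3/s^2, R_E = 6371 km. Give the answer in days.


a = R_E + alt = 6638.6000 km = 6.6386e+06 m
da_rev = 2*pi*rho*a^2/BC = 2*pi*4.925e-11*(6.6386e+06)^2/48.9 = 278.888269 m per revolution
N = H/da_rev = 45546.0000 m / 278.888269 m = 163.3127 revolutions
P = 2*pi*sqrt(a^3/mu) = 5383.0198 s
lifetime = N*P = 163.3127 * 5383.0198 = 879115.5623 s = 10.1749 days

10.1749 days


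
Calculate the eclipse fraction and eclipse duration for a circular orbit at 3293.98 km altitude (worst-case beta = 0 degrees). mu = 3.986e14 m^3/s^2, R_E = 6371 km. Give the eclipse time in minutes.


r = 9664.9800 km
T = 157.6019 min
Eclipse fraction = arcsin(R_E/r)/pi = arcsin(6371.0000/9664.9800)/pi
= arcsin(0.659184)/pi = 0.2290982
Eclipse duration = 0.2290982 * 157.6019 = 36.1063 min

36.1063 minutes


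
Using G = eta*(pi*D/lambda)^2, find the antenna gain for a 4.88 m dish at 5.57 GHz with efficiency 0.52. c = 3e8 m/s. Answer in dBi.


lambda = c/f = 3e8 / 5.57e+09 = 0.05385996 m
G = eta*(pi*D/lambda)^2 = 0.52*(pi*4.88/0.05385996)^2
G = 42131.8582 (linear)
G = 10*log10(42131.8582) = 46.2461 dBi

46.2461 dBi


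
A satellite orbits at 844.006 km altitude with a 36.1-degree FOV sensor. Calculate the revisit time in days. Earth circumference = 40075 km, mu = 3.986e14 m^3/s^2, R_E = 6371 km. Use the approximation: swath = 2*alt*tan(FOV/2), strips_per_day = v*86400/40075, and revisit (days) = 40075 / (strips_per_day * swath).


swath = 2*844.006*tan(0.3150319) = 550.0974 km
v = sqrt(mu/r) = 7432.7632 m/s = 7.4328 km/s
strips/day = v*86400/40075 = 7.4328*86400/40075 = 16.0247
coverage/day = strips * swath = 16.0247 * 550.0974 = 8815.1579 km
revisit = 40075 / 8815.1579 = 4.5461 days

4.5461 days


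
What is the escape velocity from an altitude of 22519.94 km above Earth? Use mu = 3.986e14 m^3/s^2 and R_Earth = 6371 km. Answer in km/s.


r = 6371.0 + 22519.94 = 28890.9400 km = 2.889094e+07 m
v_esc = sqrt(2*mu/r) = sqrt(2*3.986e14 / 2.889094e+07)
v_esc = 5252.9445 m/s = 5.2529 km/s

5.2529 km/s


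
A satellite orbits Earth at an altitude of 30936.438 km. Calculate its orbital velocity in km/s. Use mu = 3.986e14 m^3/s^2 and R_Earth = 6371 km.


r = R_E + alt = 6371.0 + 30936.438 = 37307.4380 km = 3.7307438e+07 m
v = sqrt(mu/r) = sqrt(3.986e14 / 3.7307438e+07) = 3268.6689 m/s = 3.2687 km/s

3.2687 km/s


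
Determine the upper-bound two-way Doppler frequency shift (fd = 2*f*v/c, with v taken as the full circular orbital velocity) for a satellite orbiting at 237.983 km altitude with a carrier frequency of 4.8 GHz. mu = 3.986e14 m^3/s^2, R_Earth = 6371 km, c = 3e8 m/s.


r = 6.608983e+06 m
v = sqrt(mu/r) = 7766.0705 m/s (worst-case radial velocity)
f = 4.8 GHz = 4.8e+09 Hz
fd = 2*f*v/c = 2*4.8e+09*7766.0705/3.0e+08
fd = 248514.2566 Hz

248514.2566 Hz


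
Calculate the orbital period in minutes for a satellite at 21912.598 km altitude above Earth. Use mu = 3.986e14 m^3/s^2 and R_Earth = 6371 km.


r = 28283.5980 km = 2.8283598e+07 m
T = 2*pi*sqrt(r^3/mu) = 2*pi*sqrt(2.2625801e+22 / 3.986e14)
T = 47338.3597 s = 788.9727 min

788.9727 minutes


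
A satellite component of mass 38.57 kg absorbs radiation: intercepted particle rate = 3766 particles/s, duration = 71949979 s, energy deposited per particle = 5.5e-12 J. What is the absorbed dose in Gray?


Total energy deposited = rate * time * E_per
  = 3766 * 71949979 * 5.5e-12 = 1.4903 J
Dose = E_total / mass = 1.4903 / 38.57
Dose = 0.03863884 Gy

0.0386 Gy


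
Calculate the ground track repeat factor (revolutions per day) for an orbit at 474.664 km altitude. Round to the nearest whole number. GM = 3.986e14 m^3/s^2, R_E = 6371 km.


r = 6.845664e+06 m
T = 2*pi*sqrt(r^3/mu) = 5636.8255 s = 93.9471 min
revs/day = 1440 / 93.9471 = 15.3278
Rounded: 15 revolutions per day

15 revolutions per day


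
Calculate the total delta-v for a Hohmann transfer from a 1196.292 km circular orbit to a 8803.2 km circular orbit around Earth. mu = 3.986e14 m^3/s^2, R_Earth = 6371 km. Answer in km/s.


r1 = 7567.2920 km = 7.567292e+06 m
r2 = 15174.2000 km = 1.51742e+07 m
dv1 = sqrt(mu/r1)*(sqrt(2*r2/(r1+r2)) - 1) = 1126.4174 m/s
dv2 = sqrt(mu/r2)*(1 - sqrt(2*r1/(r1+r2))) = 944.1489 m/s
total dv = |dv1| + |dv2| = 1126.4174 + 944.1489 = 2070.5664 m/s = 2.0706 km/s

2.0706 km/s


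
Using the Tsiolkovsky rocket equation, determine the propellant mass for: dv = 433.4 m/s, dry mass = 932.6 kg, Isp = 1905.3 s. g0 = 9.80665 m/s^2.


ve = Isp * g0 = 1905.3 * 9.80665 = 18684.610245 m/s
mass ratio = exp(dv/ve) = exp(433.4/18684.610245) = 1.02346667
m_prop = m_dry * (mr - 1) = 932.6 * (1.02346667 - 1)
m_prop = 21.8850 kg

21.8850 kg


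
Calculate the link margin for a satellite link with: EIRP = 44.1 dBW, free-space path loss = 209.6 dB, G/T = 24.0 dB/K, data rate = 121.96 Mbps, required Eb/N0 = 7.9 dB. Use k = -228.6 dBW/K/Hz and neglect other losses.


C/N0 = EIRP - FSPL + G/T - k = 44.1 - 209.6 + 24.0 - (-228.6)
C/N0 = 87.1000 dB-Hz
R_b = 121.96 Mbps = 1.2196e+08 bps -> 10*log10(R_b) = 80.8622 dB-Hz
Eb/N0 = C/N0 - 10*log10(R_b) = 87.1000 - 80.8622 = 6.2378 dB
Margin = Eb/N0 - Eb/N0_req = 6.2378 - 7.9 = -1.6622 dB (negative margin: link does not close)

-1.6622 dB


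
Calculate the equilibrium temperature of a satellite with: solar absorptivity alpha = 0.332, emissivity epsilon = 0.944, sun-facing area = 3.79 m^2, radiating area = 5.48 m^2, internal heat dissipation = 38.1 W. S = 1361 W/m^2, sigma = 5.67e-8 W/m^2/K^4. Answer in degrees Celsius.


Numerator = alpha*S*A_sun + Q_int = 0.332*1361*3.79 + 38.1 = 1750.6191 W
Denominator = eps*sigma*A_rad = 0.944*5.67e-8*5.48 = 2.933159e-07 W/K^4
T^4 = 5.9683742e+09 K^4
T = 277.9483 K = 4.7983 C

4.7983 degrees Celsius


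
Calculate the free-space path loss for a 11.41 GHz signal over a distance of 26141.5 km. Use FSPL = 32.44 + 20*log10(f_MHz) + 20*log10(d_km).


f = 11.41 GHz = 11410.0000 MHz
d = 26141.5 km
FSPL = 32.44 + 20*log10(11410.0000) + 20*log10(26141.5)
FSPL = 32.44 + 81.1457 + 88.3466
FSPL = 201.9323 dB

201.9323 dB


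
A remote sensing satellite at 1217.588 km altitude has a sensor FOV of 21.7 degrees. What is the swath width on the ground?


FOV = 21.7 deg = 0.3787364 rad
swath = 2 * alt * tan(FOV/2) = 2 * 1217.588 * tan(0.1893682)
swath = 2 * 1217.588 * 0.1916648
swath = 466.7375 km

466.7375 km


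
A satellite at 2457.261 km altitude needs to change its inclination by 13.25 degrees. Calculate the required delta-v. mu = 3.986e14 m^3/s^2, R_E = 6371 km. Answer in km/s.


r = 8828.2610 km = 8.828261e+06 m
V = sqrt(mu/r) = 6719.4088 m/s
di = 13.25 deg = 0.2312561 rad
dV = 2*V*sin(di/2) = 2*6719.4088*sin(0.1156281)
dV = 1550.4442 m/s = 1.5504 km/s

1.5504 km/s


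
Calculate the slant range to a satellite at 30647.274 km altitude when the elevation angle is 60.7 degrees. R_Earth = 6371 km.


h = 30647.274 km, el = 60.7 deg
d = -R_E*sin(el) + sqrt((R_E*sin(el))^2 + 2*R_E*h + h^2)
d = -6371.0000*sin(1.0594) + sqrt((6371.0000*0.8720693)^2 + 2*6371.0000*30647.274 + 30647.274^2)
d = 31330.7866 km

31330.7866 km


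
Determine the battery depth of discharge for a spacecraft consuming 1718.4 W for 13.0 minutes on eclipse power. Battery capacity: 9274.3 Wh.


E_used = P * t / 60 = 1718.4 * 13.0 / 60 = 372.3200 Wh
DOD = E_used / E_total * 100 = 372.3200 / 9274.3 * 100
DOD = 4.0145 %

4.0145 %


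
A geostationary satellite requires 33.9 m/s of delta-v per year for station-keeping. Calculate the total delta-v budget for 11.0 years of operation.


dV = rate * years = 33.9 * 11.0
dV = 372.9000 m/s

372.9000 m/s


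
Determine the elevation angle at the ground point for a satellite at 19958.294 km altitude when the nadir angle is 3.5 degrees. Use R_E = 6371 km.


r = R_E + alt = 26329.2940 km
Law of sines in the satellite / Earth-center / ground-point triangle:
  sin(nadir)/R_E = sin(90 + el)/r  =>  cos(el) = (r/R_E)*sin(nadir)
cos(el) = (26329.2940 / 6371.0000) * sin(3.5 deg) = 0.252294
el = arccos(0.252294) = 75.3867 deg
(Earth-central angle = 90 - nadir - el = 11.1133 deg)

75.3867 degrees


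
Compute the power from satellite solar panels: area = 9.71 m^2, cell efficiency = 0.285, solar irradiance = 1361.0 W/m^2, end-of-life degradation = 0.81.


P = area * eta * S * degradation
P = 9.71 * 0.285 * 1361.0 * 0.81
P = 3050.7543 W

3050.7543 W


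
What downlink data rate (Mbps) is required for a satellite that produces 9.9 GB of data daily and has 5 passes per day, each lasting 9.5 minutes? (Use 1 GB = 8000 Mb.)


total contact time = 5 * 9.5 * 60 = 2850.0000 s
data = 9.9 GB = 79200.0000 Mb
rate = 79200.0000 / 2850.0000 = 27.7895 Mbps

27.7895 Mbps


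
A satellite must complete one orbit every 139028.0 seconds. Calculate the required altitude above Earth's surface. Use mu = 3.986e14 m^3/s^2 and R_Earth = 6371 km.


T = 139028.0 s
r = (mu*T^2/(4*pi^2))^(1/3) = (3.986e14 * 139028.0^2 / (4*pi^2))^(1/3)
r = 5.8004368e+07 m = 58004.3685 km
alt = r - R_E = 58004.3685 - 6371 = 51633.3685 km

51633.3685 km


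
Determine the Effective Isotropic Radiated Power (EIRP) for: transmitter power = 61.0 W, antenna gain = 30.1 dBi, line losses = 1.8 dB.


Pt = 61.0 W = 17.8533 dBW
EIRP = Pt_dBW + Gt - losses = 17.8533 + 30.1 - 1.8 = 46.1533 dBW

46.1533 dBW


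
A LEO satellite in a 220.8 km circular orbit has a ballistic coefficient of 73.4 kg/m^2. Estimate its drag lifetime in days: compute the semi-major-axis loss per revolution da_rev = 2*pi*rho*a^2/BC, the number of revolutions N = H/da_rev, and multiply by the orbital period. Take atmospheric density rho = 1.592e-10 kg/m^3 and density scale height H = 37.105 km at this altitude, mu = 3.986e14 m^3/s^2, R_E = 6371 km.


a = R_E + alt = 6591.8000 km = 6.5918e+06 m
da_rev = 2*pi*rho*a^2/BC = 2*pi*1.592e-10*(6.5918e+06)^2/73.4 = 592.154339 m per revolution
N = H/da_rev = 37105.0000 m / 592.154339 m = 62.6610 revolutions
P = 2*pi*sqrt(a^3/mu) = 5326.1974 s
lifetime = N*P = 62.6610 * 5326.1974 = 333745.0047 s = 3.8628 days

3.8628 days


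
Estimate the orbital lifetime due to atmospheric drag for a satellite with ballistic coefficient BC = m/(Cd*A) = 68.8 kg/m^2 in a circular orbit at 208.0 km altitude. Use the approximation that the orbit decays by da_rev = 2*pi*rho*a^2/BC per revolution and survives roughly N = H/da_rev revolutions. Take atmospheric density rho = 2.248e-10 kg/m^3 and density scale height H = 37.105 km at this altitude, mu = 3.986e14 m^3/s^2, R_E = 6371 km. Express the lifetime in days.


a = R_E + alt = 6579.0000 km = 6.579e+06 m
da_rev = 2*pi*rho*a^2/BC = 2*pi*2.248e-10*(6.579e+06)^2/68.8 = 888.602457 m per revolution
N = H/da_rev = 37105.0000 m / 888.602457 m = 41.7566 revolutions
P = 2*pi*sqrt(a^3/mu) = 5310.6912 s
lifetime = N*P = 41.7566 * 5310.6912 = 221756.3052 s = 2.5666 days

2.5666 days


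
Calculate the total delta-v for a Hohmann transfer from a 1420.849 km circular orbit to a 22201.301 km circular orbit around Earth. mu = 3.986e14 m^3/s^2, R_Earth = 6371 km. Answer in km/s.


r1 = 7791.8490 km = 7.791849e+06 m
r2 = 28572.3010 km = 2.8572301e+07 m
dv1 = sqrt(mu/r1)*(sqrt(2*r2/(r1+r2)) - 1) = 1813.6672 m/s
dv2 = sqrt(mu/r2)*(1 - sqrt(2*r1/(r1+r2))) = 1289.9582 m/s
total dv = |dv1| + |dv2| = 1813.6672 + 1289.9582 = 3103.6255 m/s = 3.1036 km/s

3.1036 km/s


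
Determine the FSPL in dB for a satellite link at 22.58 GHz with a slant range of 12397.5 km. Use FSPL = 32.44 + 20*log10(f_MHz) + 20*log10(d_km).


f = 22.58 GHz = 22580.0000 MHz
d = 12397.5 km
FSPL = 32.44 + 20*log10(22580.0000) + 20*log10(12397.5)
FSPL = 32.44 + 87.0745 + 81.8667
FSPL = 201.3812 dB

201.3812 dB


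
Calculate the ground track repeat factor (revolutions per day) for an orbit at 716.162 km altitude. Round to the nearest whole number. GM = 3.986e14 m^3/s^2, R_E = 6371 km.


r = 7.087162e+06 m
T = 2*pi*sqrt(r^3/mu) = 5937.7206 s = 98.9620 min
revs/day = 1440 / 98.9620 = 14.5510
Rounded: 15 revolutions per day

15 revolutions per day


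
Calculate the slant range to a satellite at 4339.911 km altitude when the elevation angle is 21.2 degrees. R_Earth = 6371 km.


h = 4339.911 km, el = 21.2 deg
d = -R_E*sin(el) + sqrt((R_E*sin(el))^2 + 2*R_E*h + h^2)
d = -6371.0000*sin(0.3700098) + sqrt((6371.0000*0.3616246)^2 + 2*6371.0000*4339.911 + 4339.911^2)
d = 6609.1127 km

6609.1127 km


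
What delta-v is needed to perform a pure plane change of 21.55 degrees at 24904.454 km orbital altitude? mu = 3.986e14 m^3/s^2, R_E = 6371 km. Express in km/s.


r = 31275.4540 km = 3.1275454e+07 m
V = sqrt(mu/r) = 3569.9887 m/s
di = 21.55 deg = 0.3761185 rad
dV = 2*V*sin(di/2) = 2*3569.9887*sin(0.1880592)
dV = 1334.8380 m/s = 1.3348 km/s

1.3348 km/s


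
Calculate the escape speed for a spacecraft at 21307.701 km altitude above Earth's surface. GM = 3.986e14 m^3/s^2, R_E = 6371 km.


r = 6371.0 + 21307.701 = 27678.7010 km = 2.7678701e+07 m
v_esc = sqrt(2*mu/r) = sqrt(2*3.986e14 / 2.7678701e+07)
v_esc = 5366.7429 m/s = 5.3667 km/s

5.3667 km/s


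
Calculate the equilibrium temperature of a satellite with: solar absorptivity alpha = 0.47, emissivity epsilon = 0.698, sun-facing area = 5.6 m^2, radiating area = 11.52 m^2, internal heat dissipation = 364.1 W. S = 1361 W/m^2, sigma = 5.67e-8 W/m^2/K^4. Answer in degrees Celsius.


Numerator = alpha*S*A_sun + Q_int = 0.47*1361*5.6 + 364.1 = 3946.2520 W
Denominator = eps*sigma*A_rad = 0.698*5.67e-8*11.52 = 4.5592243e-07 W/K^4
T^4 = 8.6555338e+09 K^4
T = 305.0166 K = 31.8666 C

31.8666 degrees Celsius


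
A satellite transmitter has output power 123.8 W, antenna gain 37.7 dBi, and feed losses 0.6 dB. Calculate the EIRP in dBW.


Pt = 123.8 W = 20.9272 dBW
EIRP = Pt_dBW + Gt - losses = 20.9272 + 37.7 - 0.6 = 58.0272 dBW

58.0272 dBW


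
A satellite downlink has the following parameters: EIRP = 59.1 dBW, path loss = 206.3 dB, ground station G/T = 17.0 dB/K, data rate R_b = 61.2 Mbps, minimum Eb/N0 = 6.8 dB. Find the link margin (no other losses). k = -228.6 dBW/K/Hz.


C/N0 = EIRP - FSPL + G/T - k = 59.1 - 206.3 + 17.0 - (-228.6)
C/N0 = 98.4000 dB-Hz
R_b = 61.2 Mbps = 6.12e+07 bps -> 10*log10(R_b) = 77.8675 dB-Hz
Eb/N0 = C/N0 - 10*log10(R_b) = 98.4000 - 77.8675 = 20.5325 dB
Margin = Eb/N0 - Eb/N0_req = 20.5325 - 6.8 = 13.7325 dB (link closes)

13.7325 dB


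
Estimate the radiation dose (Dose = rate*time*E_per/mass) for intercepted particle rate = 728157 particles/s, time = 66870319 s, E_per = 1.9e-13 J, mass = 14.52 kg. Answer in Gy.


Total energy deposited = rate * time * E_per
  = 728157 * 66870319 * 1.9e-13 = 9.2515 J
Dose = E_total / mass = 9.2515 / 14.52
Dose = 0.6371555 Gy

0.6372 Gy


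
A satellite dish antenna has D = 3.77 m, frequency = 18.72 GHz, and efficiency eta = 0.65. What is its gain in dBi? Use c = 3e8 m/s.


lambda = c/f = 3e8 / 1.872e+10 = 0.01602564 m
G = eta*(pi*D/lambda)^2 = 0.65*(pi*3.77/0.01602564)^2
G = 355029.9423 (linear)
G = 10*log10(355029.9423) = 55.5026 dBi

55.5026 dBi


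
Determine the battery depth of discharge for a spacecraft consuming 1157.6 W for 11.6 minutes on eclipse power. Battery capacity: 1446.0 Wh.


E_used = P * t / 60 = 1157.6 * 11.6 / 60 = 223.8027 Wh
DOD = E_used / E_total * 100 = 223.8027 / 1446.0 * 100
DOD = 15.4774 %

15.4774 %


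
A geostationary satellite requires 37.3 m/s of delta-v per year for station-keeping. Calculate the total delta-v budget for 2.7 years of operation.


dV = rate * years = 37.3 * 2.7
dV = 100.7100 m/s

100.7100 m/s


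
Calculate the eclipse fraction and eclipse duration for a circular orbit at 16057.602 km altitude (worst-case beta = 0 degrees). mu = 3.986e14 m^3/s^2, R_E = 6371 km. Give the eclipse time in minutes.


r = 22428.6020 km
T = 557.1386 min
Eclipse fraction = arcsin(R_E/r)/pi = arcsin(6371.0000/22428.6020)/pi
= arcsin(0.2840569)/pi = 0.09168047
Eclipse duration = 0.09168047 * 557.1386 = 51.0787 min

51.0787 minutes


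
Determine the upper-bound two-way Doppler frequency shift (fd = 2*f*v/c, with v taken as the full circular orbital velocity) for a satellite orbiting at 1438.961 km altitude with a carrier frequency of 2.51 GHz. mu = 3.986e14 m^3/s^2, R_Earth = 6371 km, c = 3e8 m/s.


r = 7.809961e+06 m
v = sqrt(mu/r) = 7144.0455 m/s (worst-case radial velocity)
f = 2.51 GHz = 2.51e+09 Hz
fd = 2*f*v/c = 2*2.51e+09*7144.0455/3.0e+08
fd = 119543.6954 Hz

119543.6954 Hz


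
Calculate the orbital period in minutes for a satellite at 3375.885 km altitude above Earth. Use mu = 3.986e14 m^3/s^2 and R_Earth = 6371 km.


r = 9746.8850 km = 9.746885e+06 m
T = 2*pi*sqrt(r^3/mu) = 2*pi*sqrt(9.259713e+20 / 3.986e14)
T = 9576.5699 s = 159.6095 min

159.6095 minutes


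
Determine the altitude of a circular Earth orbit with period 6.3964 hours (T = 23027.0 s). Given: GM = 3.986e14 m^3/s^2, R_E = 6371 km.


T = 23027.0 s
r = (mu*T^2/(4*pi^2))^(1/3) = (3.986e14 * 23027.0^2 / (4*pi^2))^(1/3)
r = 1.7493797e+07 m = 17493.7974 km
alt = r - R_E = 17493.7974 - 6371 = 11122.7974 km

11122.7974 km


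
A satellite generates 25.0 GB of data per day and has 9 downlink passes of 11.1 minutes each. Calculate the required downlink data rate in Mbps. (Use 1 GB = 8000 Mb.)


total contact time = 9 * 11.1 * 60 = 5994.0000 s
data = 25.0 GB = 200000.0000 Mb
rate = 200000.0000 / 5994.0000 = 33.3667 Mbps

33.3667 Mbps


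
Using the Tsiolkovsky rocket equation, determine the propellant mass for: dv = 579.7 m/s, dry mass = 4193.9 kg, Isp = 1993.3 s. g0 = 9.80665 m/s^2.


ve = Isp * g0 = 1993.3 * 9.80665 = 19547.595445 m/s
mass ratio = exp(dv/ve) = exp(579.7/19547.595445) = 1.03009993
m_prop = m_dry * (mr - 1) = 4193.9 * (1.03009993 - 1)
m_prop = 126.2361 kg

126.2361 kg


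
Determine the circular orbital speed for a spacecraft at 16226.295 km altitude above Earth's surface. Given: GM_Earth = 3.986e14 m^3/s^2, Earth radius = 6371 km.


r = R_E + alt = 6371.0 + 16226.295 = 22597.2950 km = 2.2597295e+07 m
v = sqrt(mu/r) = sqrt(3.986e14 / 2.2597295e+07) = 4199.9142 m/s = 4.1999 km/s

4.1999 km/s


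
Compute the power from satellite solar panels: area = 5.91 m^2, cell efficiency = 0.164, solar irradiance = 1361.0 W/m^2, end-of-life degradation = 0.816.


P = area * eta * S * degradation
P = 5.91 * 0.164 * 1361.0 * 0.816
P = 1076.4147 W

1076.4147 W


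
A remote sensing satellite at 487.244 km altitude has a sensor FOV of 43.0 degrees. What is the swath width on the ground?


FOV = 43.0 deg = 0.7504916 rad
swath = 2 * alt * tan(FOV/2) = 2 * 487.244 * tan(0.3752458)
swath = 2 * 487.244 * 0.3939105
swath = 383.8610 km

383.8610 km


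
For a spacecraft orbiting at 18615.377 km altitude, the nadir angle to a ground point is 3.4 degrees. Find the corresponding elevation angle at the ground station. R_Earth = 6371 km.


r = R_E + alt = 24986.3770 km
Law of sines in the satellite / Earth-center / ground-point triangle:
  sin(nadir)/R_E = sin(90 + el)/r  =>  cos(el) = (r/R_E)*sin(nadir)
cos(el) = (24986.3770 / 6371.0000) * sin(3.4 deg) = 0.2325932
el = arccos(0.2325932) = 76.5502 deg
(Earth-central angle = 90 - nadir - el = 10.0498 deg)

76.5502 degrees


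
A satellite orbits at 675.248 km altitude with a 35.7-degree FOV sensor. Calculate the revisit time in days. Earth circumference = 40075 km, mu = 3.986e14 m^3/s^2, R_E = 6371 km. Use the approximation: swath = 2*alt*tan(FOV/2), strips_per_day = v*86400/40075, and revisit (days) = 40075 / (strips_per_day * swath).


swath = 2*675.248*tan(0.3115413) = 434.8972 km
v = sqrt(mu/r) = 7521.2441 m/s = 7.5212 km/s
strips/day = v*86400/40075 = 7.5212*86400/40075 = 16.2155
coverage/day = strips * swath = 16.2155 * 434.8972 = 7052.0684 km
revisit = 40075 / 7052.0684 = 5.6827 days

5.6827 days


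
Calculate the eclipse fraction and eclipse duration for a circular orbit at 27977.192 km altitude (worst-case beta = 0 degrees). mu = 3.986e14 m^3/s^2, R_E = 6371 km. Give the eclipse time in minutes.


r = 34348.1920 km
T = 1055.8830 min
Eclipse fraction = arcsin(R_E/r)/pi = arcsin(6371.0000/34348.1920)/pi
= arcsin(0.1854828)/pi = 0.05938491
Eclipse duration = 0.05938491 * 1055.8830 = 62.7035 min

62.7035 minutes
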